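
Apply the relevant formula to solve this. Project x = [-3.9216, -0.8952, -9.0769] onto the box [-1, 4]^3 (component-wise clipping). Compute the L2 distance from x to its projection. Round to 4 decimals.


Project each component onto [-1, 4].
clip(-3.9216) = -1.0, clip(-0.8952) = -0.8952, clip(-9.0769) = -1.0
Projection = [-1.0, -0.8952, -1.0]
Squared diffs: [8.5357, 0.0, 65.2363]
Distance = sqrt(73.772) = 8.5891


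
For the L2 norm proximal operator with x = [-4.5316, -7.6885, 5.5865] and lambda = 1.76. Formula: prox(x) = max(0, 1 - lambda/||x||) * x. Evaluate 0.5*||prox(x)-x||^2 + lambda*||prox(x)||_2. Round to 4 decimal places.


Step 1: Compute ||x||.
||x|| = 10.5289
Step 2: Compute scaling factor.
scale = max(0, 1 - 1.76/10.5289) = 0.8328
Step 3: prox(x) = [-3.7741, -6.4033, 4.6527]
||prox(x)|| = 8.7689
Step 4: Proximal objective.
0.5*||prox-x||^2 = 1.5488
lambda*||prox|| = 15.4333
Total = 16.982


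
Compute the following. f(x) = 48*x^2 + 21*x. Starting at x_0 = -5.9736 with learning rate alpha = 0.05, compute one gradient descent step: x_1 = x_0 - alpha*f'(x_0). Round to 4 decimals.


We compute the gradient at x_0 and apply the update.
f'(x) = 96*x + 21
f'(-5.9736) = 96*-5.9736 + 21 = -552.4656
x_1 = -5.9736 - 0.05*-552.4656 = 21.6497


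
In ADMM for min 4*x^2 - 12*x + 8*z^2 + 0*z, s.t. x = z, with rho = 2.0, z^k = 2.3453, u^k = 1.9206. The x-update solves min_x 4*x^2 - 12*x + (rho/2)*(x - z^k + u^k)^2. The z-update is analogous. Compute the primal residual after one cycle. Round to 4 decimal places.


ADMM iteration with rho = 2.0, z^k = 2.3453, u^k = 1.9206
Step 1: x-update.
Minimize 4*x^2 - 12*x + (2.0/2)*(x - 2.3453 + 1.9206)^2
FOC: (2*4 + 2.0)*x = 12 + 2.0*(2.3453 - 1.9206)
x^{k+1} = 1.2849
Step 2: z-update.
Minimize 8*z^2 + 0*z + (2.0/2)*(1.2849 - z + 1.9206)^2
FOC: (2*8 + 2.0)*z = 0 + 2.0*(1.2849 + 1.9206)
z^{k+1} = 0.3562
Step 3: u-update.
u^{k+1} = 1.9206 + 1.2849 - 0.3562 = 2.8494
Step 4: Primal residual = |1.2849 - 0.3562| = 0.9288


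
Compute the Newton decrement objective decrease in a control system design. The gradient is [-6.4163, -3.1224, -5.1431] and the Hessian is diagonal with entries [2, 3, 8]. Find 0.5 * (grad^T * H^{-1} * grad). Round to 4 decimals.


Step 1: H is diagonal, so H^(-1) * g = [-3.2082, -1.0408, -0.6429].
Step 2: g^T H^(-1) g = sum_i g_i^2 / H_ii
  = (-6.4163)^2/2 + (-3.1224)^2/3 + (-5.1431)^2/8
  = 20.5845 + 3.2498 + 3.3064 = 27.1407
Step 3: Objective decrease = 0.5 * g^T H^(-1) g = 13.5703


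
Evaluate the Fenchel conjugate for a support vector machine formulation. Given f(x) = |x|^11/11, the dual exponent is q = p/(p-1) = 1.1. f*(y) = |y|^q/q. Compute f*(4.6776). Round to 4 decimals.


The conjugate exponent q satisfies 1/p + 1/q = 1.
p = 11, so q = 11/(11 - 1) = 1.1
|y|^q = 4.6776^1.1 = 5.4579
f*(4.6776) = 5.4579 / 1.1 = 4.9617


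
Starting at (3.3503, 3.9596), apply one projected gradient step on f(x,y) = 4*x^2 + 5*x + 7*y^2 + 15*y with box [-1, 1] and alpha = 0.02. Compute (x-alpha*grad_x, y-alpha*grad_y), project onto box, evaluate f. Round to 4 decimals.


Step 1: Compute gradient at (3.3503, 3.9596).
grad_x = 2*4*3.3503 + 5 = 31.8024
grad_y = 2*7*3.9596 + 15 = 70.4344
Step 2: Gradient step.
x_raw = 3.3503 - 0.02*31.8024 = 2.7143
y_raw = 3.9596 - 0.02*70.4344 = 2.5509
Step 3: Project onto [-1, 1].
x_proj = clip(2.7143) = 1.0
y_proj = clip(2.5509) = 1.0
Step 4: Evaluate f.
f(1.0, 1.0) = 31.0


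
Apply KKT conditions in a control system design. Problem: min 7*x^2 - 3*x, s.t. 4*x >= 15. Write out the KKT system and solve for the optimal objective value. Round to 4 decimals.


Step 1: Try lambda = 0 (constraint inactive).
x_unc = 3/(2*7) = 0.2143
Check: 4*0.2143 = 0.8572 < 15 -- violated!
Step 2: Constraint must be active: 4*x = 15
x* = 15/4 = 3.75
lambda = (2*7*3.75 - 3)/4 = 12.375
Step 3: Compute optimal value.
f(x*) = 7*3.75^2 - 3*3.75 = 87.1875


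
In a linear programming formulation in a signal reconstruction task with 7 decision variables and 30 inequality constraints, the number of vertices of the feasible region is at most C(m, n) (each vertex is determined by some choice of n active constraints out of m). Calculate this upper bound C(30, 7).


Each vertex corresponds to some choice of n active constraints out of m, so the number of vertices is at most C(m, n) = m! / (n!(m-n)!).
m = 30, n = 7
Numerator: 30 * 29 * 28 * 27 * 26 * 25 * 24
Denominator: 7! = 5040
C(30, 7) = 2035800


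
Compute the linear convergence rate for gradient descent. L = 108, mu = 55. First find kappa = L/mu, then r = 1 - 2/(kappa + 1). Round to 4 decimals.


Step 1: Compute the condition number.
kappa = L/mu = 108/55 = 1.9636
Step 2: Compute the convergence rate.
r = 1 - 2/(kappa + 1) = 1 - 2*mu/(L + mu) = (L - mu)/(L + mu) = 53/163 = 0.3252


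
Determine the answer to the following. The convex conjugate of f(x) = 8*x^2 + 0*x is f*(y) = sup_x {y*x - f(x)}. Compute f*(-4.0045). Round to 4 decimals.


f*(y) = sup_x {y*x - a*x^2 - b*x} = sup_x {(y-b)*x - a*x^2}
FOC: (y - b) - 2a*x = 0 => x* = (y - b)/(2a)
x* = (-4.0045 - 0)/(2*8) = -0.2503
f*(-4.0045) = (y-b)^2/(4a) = (-4.0045 - 0)^2/(4*8)
= 16.036/32 = 0.5011


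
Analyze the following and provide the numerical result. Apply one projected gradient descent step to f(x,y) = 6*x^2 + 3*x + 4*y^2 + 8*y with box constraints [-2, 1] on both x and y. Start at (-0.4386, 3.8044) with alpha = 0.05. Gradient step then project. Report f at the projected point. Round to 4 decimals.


Step 1: Compute gradient at (-0.4386, 3.8044).
grad_x = 2*6*-0.4386 + 3 = -2.2632
grad_y = 2*4*3.8044 + 8 = 38.4352
Step 2: Gradient step.
x_raw = -0.4386 - 0.05*-2.2632 = -0.3254
y_raw = 3.8044 - 0.05*38.4352 = 1.8826
Step 3: Project onto [-2, 1].
x_proj = clip(-0.3254) = -0.3254
y_proj = clip(1.8826) = 1.0
Step 4: Evaluate f.
f(-0.3254, 1.0) = 11.6591


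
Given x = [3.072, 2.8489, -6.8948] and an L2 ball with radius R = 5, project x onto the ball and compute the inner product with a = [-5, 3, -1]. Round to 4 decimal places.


Step 1: Compute ||x|| (intermediates to 6 decimals).
||x|| = sqrt(3.072^2 + 2.8489^2 + (-6.8948)^2) = 8.067942
Step 2: Project.
Since ||x|| > R, scale = R/||x|| = 5/8.067942 = 0.619737, proj(x) = scale * x
proj(x) = [1.903832, 1.765569, -4.272963]
Step 3: Dot product.
a^T * proj(x) = -5*1.903832 + 3*1.765569 - 1*(-4.272963) = 0.0505


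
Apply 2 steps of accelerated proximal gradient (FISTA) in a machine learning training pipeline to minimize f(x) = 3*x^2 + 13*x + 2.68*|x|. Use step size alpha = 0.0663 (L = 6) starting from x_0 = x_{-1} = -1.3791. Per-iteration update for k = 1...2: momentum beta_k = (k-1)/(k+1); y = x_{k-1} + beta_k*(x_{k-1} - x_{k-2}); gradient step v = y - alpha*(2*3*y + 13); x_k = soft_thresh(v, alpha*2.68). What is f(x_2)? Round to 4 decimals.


FISTA on f(x) = 3*x^2 + 13*x + 2.68*|x|
L = 6, alpha = 0.0663
Iteration 1: beta = 0.0, y = -1.3791 + 0.0*(-1.3791 + 1.3791) = -1.3791
  grad(y) = 4.7254, v = y - alpha*grad = -1.6924
  prox(v) = soft_thresh(-1.6924, 0.1777) = -1.5147
Iteration 2: beta = 0.3333, y = -1.5147 + 0.3333*(-1.5147 + 1.3791) = -1.5599
  grad(y) = 3.6405, v = y - alpha*grad = -1.8013
  prox(v) = soft_thresh(-1.8013, 0.1777) = -1.6236
f(x_2) = 3*(-1.6236)^2 + 13*(-1.6236) + 2.68*|-1.6236| = -8.8473


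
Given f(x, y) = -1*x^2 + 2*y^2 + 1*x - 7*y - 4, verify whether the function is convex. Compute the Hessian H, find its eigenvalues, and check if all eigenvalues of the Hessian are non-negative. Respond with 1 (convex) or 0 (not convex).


The Hessian of f(x,y) = -1*x^2 + 2*y^2 + 1*x - 7*y - 4 is:
H = [[-2, 0], [0, 4]]
Trace = -2 + 4 = 2
Determinant = -2*4 - (0)^2 = -8
Discriminant = (2)^2 - 4*-8 = 36.0
Eigenvalues: lambda_1 = -2.0, lambda_2 = 4.0
The function is not convex.

0


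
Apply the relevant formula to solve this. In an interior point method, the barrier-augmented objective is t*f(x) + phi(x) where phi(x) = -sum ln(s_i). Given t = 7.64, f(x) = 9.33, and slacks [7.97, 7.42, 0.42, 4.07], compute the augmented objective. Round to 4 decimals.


Step 1: Compute log-barrier.
ln values: [2.0757, 2.0042, -0.8675, 1.4036]
phi = -(2.0757 + 2.0042 - 0.8675 + 1.4036) = -4.616
Step 2: Compute augmented objective.
t*f(x) = 7.64*9.33 = 71.2812
Total = 71.2812 - 4.616 = 66.6652


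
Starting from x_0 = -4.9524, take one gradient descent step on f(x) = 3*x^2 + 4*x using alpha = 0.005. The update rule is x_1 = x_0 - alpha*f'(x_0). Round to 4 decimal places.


We compute the gradient at x_0 and apply the update.
f'(x) = 6*x + 4
f'(-4.9524) = 6*-4.9524 + 4 = -25.7144
x_1 = -4.9524 - 0.005*-25.7144 = -4.8238


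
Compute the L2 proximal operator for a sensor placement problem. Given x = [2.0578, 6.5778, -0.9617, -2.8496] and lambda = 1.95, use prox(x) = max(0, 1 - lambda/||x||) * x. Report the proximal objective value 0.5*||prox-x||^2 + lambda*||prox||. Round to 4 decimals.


Step 1: Compute ||x||.
||x|| = 7.5198
Step 2: Compute scaling factor.
scale = max(0, 1 - 1.95/7.5198) = 0.7407
Step 3: prox(x) = [1.5242, 4.8721, -0.7123, -2.1107]
||prox(x)|| = 5.5698
Step 4: Proximal objective.
0.5*||prox-x||^2 = 1.9013
lambda*||prox|| = 10.8611
Total = 12.7623


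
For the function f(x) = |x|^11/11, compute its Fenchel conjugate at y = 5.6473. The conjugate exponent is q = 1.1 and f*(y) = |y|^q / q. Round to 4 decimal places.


The conjugate exponent q satisfies 1/p + 1/q = 1.
p = 11, so q = 11/(11 - 1) = 1.1
|y|^q = 5.6473^1.1 = 6.7147
f*(5.6473) = 6.7147 / 1.1 = 6.1042


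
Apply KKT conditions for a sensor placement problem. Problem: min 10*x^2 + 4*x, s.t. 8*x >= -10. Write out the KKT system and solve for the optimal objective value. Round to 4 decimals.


Step 1: Try lambda = 0 (constraint inactive).
Stationarity: 2*10*x + 4 = 0
x* = -4/(2*10) = -0.2
Check constraint: 8*-0.2 = -1.6 >= -10 -- satisfied.
Step 2: Compute optimal value.
f(x*) = 10*(-0.2)^2 + 4*(-0.2) = -0.4


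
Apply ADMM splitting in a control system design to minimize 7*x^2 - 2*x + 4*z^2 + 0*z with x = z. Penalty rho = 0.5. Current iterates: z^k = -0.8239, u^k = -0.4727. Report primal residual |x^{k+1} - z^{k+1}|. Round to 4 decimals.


ADMM iteration with rho = 0.5, z^k = -0.8239, u^k = -0.4727
Step 1: x-update.
Minimize 7*x^2 - 2*x + (0.5/2)*(x + 0.8239 - 0.4727)^2
FOC: (2*7 + 0.5)*x = 2 + 0.5*(-0.8239 + 0.4727)
x^{k+1} = 0.1258
Step 2: z-update.
Minimize 4*z^2 + 0*z + (0.5/2)*(0.1258 - z - 0.4727)^2
FOC: (2*4 + 0.5)*z = 0 + 0.5*(0.1258 - 0.4727)
z^{k+1} = -0.0204
Step 3: u-update.
u^{k+1} = -0.4727 + 0.1258 + 0.0204 = -0.3265
Step 4: Primal residual = |0.1258 + 0.0204| = 0.1462


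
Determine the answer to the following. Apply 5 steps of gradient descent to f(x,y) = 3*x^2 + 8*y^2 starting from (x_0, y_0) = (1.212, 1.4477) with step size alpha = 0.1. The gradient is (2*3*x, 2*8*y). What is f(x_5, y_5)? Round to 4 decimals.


Gradient descent on f(x,y) = 3*x^2 + 8*y^2.
Starting point: (1.212, 1.4477), alpha = 0.1
Step 1: grad_x = 2*3*1.212 = 7.272, grad_y = 2*8*1.4477 = 23.1632
  x_1 = 1.212 - 0.1*7.272 = 0.4848
  y_1 = 1.4477 - 0.1*23.1632 = -0.8686
Step 2: grad_x = 2*3*0.4848 = 2.9088, grad_y = 2*8*-0.8686 = -13.8979
  x_2 = 0.4848 - 0.1*2.9088 = 0.1939
  y_2 = -0.8686 - 0.1*-13.8979 = 0.5212
Step 3: grad_x = 2*3*0.1939 = 1.1635, grad_y = 2*8*0.5212 = 8.3388
  x_3 = 0.1939 - 0.1*1.1635 = 0.0776
  y_3 = 0.5212 - 0.1*8.3388 = -0.3127
Step 4: grad_x = 2*3*0.0776 = 0.4654, grad_y = 2*8*-0.3127 = -5.0033
  x_4 = 0.0776 - 0.1*0.4654 = 0.031
  y_4 = -0.3127 - 0.1*-5.0033 = 0.1876
Step 5: grad_x = 2*3*0.031 = 0.1862, grad_y = 2*8*0.1876 = 3.002
  x_5 = 0.031 - 0.1*0.1862 = 0.0124
  y_5 = 0.1876 - 0.1*3.002 = -0.1126
f(0.0124, -0.1126) = 3*0.0124^2 + 8*(-0.1126)^2 = 0.1018


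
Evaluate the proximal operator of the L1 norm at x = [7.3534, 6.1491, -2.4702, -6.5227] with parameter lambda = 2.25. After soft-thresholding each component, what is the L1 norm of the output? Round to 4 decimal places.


Soft-thresholding with lambda = 2.25:
prox(7.3534) = sign(7.3534)*max(|7.3534| - 2.25, 0) = 5.1034
prox(6.1491) = sign(6.1491)*max(|6.1491| - 2.25, 0) = 3.8991
prox(-2.4702) = sign(-2.4702)*max(|-2.4702| - 2.25, 0) = -0.2202
prox(-6.5227) = sign(-6.5227)*max(|-6.5227| - 2.25, 0) = -4.2727
prox(x) = [5.1034, 3.8991, -0.2202, -4.2727]
||prox(x)||_1 = 5.1034 + 3.8991 + 0.2202 + 4.2727 = 13.4954


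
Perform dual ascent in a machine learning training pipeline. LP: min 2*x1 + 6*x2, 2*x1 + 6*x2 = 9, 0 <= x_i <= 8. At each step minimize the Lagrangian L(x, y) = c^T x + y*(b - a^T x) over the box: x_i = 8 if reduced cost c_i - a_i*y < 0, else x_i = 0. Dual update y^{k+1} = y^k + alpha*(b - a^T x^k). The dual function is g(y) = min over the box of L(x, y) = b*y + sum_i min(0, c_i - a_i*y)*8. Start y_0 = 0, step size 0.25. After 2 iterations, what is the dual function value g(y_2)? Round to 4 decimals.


Dual ascent for LP: min 2*x1 + 6*x2, 2*x1 + 6*x2 = 9, 0 <= x_i <= 8
Step 1: y^k = 0.0, reduced costs: (2.0, 6.0)
  x^k = (0.0, 0.0), subgradient = b - a^T x = 9.0
  y^{k+1} = 0.0 + 0.25*9.0 = 2.25
Step 2: y^k = 2.25, reduced costs: (-2.5, -7.5)
  x^k = (8.0, 8.0), subgradient = b - a^T x = -55.0
  y^{k+1} = 2.25 + 0.25*-55.0 = -11.5
Dual objective at y_2 = -11.5: reduced costs (25.0, 75.0), box minimizer x = (0.0, 0.0)
g(y_2) = b*y + (c1 - a1*y)*x1 + (c2 - a2*y)*x2 = 9*(-11.5) + 25.0*0.0 + 75.0*0.0 = -103.5 + 0.0 + 0.0 = -103.5


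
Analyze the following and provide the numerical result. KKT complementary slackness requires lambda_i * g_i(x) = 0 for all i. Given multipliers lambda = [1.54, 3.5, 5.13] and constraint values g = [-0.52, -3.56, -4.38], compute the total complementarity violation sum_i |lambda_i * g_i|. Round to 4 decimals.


KKT complementary slackness check:
lambda_1 * g_1 = 1.54 * -0.52 = -0.8008
lambda_2 * g_2 = 3.5 * -3.56 = -12.46
lambda_3 * g_3 = 5.13 * -4.38 = -22.4694
Total violation = 0.8008 + 12.46 + 22.4694 = 35.7302


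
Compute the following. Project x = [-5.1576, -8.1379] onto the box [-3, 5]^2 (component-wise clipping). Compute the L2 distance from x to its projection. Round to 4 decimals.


Project each component onto [-3, 5].
clip(-5.1576) = -3.0, clip(-8.1379) = -3.0
Projection = [-3.0, -3.0]
Squared diffs: [4.6552, 26.398]
Distance = sqrt(31.0532) = 5.5725


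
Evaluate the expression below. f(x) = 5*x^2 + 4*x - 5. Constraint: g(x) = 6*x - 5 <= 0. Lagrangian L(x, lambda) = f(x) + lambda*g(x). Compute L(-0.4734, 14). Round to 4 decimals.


Step 1: Evaluate f(x).
f(-0.4734) = 5*(-0.4734)^2 + 4*(-0.4734) - 5 = -5.7731
Step 2: Evaluate g(x).
g(-0.4734) = 6*-0.4734 - 5 = -7.8404
Step 3: Compute Lagrangian.
L = -5.7731 + 14*-7.8404 = -115.5387


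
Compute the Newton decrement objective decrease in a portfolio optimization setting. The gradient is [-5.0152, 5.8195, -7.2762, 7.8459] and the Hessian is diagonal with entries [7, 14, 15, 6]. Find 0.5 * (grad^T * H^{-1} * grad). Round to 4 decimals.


Step 1: H is diagonal, so H^(-1) * g = [-0.7165, 0.4157, -0.4851, 1.3077].
Step 2: g^T H^(-1) g = sum_i g_i^2 / H_ii
  = (-5.0152)^2/7 + (5.8195)^2/14 + (-7.2762)^2/15 + (7.8459)^2/6
  = 3.5932 + 2.419 + 3.5295 + 10.2597 = 19.8014
Step 3: Objective decrease = 0.5 * g^T H^(-1) g = 9.9007


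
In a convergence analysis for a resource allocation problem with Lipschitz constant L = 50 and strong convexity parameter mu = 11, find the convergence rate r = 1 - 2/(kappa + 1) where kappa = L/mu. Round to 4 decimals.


Step 1: Compute the condition number.
kappa = L/mu = 50/11 = 4.5455
Step 2: Compute the convergence rate.
r = 1 - 2/(kappa + 1) = 1 - 2*mu/(L + mu) = (L - mu)/(L + mu) = 39/61 = 0.6393


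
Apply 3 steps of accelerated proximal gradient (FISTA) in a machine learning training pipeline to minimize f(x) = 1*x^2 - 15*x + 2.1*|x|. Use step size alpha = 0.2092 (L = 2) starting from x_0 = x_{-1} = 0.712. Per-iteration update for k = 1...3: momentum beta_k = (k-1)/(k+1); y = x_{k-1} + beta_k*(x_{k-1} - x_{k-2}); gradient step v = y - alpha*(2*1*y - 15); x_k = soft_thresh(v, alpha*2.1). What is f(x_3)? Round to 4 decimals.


FISTA on f(x) = 1*x^2 - 15*x + 2.1*|x|
L = 2, alpha = 0.2092
Iteration 1: beta = 0.0, y = 0.712 + 0.0*(0.712 - 0.712) = 0.712
  grad(y) = -13.576, v = y - alpha*grad = 3.5521
  prox(v) = soft_thresh(3.5521, 0.4393) = 3.1128
Iteration 2: beta = 0.3333, y = 3.1128 + 0.3333*(3.1128 - 0.712) = 3.913
  grad(y) = -7.1739, v = y - alpha*grad = 5.4138
  prox(v) = soft_thresh(5.4138, 0.4393) = 4.9745
Iteration 3: beta = 0.5, y = 4.9745 + 0.5*(4.9745 - 3.1128) = 5.9054
  grad(y) = -3.1893, v = y - alpha*grad = 6.5726
  prox(v) = soft_thresh(6.5726, 0.4393) = 6.1332
f(x_3) = 1*6.1332^2 - 15*6.1332 + 2.1*|6.1332| = -41.5022


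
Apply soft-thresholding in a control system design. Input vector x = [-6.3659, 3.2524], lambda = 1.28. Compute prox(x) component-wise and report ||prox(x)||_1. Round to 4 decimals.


Soft-thresholding with lambda = 1.28:
prox(-6.3659) = sign(-6.3659)*max(|-6.3659| - 1.28, 0) = -5.0859
prox(3.2524) = sign(3.2524)*max(|3.2524| - 1.28, 0) = 1.9724
prox(x) = [-5.0859, 1.9724]
||prox(x)||_1 = 5.0859 + 1.9724 = 7.0583


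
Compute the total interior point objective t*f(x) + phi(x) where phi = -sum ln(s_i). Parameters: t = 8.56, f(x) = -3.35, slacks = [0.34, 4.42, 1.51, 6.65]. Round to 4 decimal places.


Step 1: Compute log-barrier.
ln values: [-1.0788, 1.4861, 0.4121, 1.8946]
phi = -(-1.0788 + 1.4861 + 0.4121 + 1.8946) = -2.7141
Step 2: Compute augmented objective.
t*f(x) = 8.56*-3.35 = -28.676
Total = -28.676 - 2.7141 = -31.3901


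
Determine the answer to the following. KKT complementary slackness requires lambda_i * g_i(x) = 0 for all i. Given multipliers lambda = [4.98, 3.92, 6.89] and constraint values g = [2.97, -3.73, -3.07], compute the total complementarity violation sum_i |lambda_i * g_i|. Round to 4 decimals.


KKT complementary slackness check:
lambda_1 * g_1 = 4.98 * 2.97 = 14.7906
lambda_2 * g_2 = 3.92 * -3.73 = -14.6216
lambda_3 * g_3 = 6.89 * -3.07 = -21.1523
Total violation = 14.7906 + 14.6216 + 21.1523 = 50.5645


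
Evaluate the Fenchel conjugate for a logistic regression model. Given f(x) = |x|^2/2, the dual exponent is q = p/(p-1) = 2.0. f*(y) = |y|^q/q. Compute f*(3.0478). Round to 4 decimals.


The conjugate exponent q satisfies 1/p + 1/q = 1.
p = 2, so q = 2/(2 - 1) = 2.0
|y|^q = 3.0478^2.0 = 9.2891
f*(3.0478) = 9.2891 / 2.0 = 4.6445


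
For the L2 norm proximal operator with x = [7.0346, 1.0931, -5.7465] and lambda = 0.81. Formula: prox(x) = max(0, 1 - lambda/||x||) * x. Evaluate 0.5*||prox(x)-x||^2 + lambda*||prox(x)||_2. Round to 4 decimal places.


Step 1: Compute ||x||.
||x|| = 9.1489
Step 2: Compute scaling factor.
scale = max(0, 1 - 0.81/9.1489) = 0.9115
Step 3: prox(x) = [6.4118, 0.9963, -5.2377]
||prox(x)|| = 8.3389
Step 4: Proximal objective.
0.5*||prox-x||^2 = 0.3281
lambda*||prox|| = 6.7545
Total = 7.0826


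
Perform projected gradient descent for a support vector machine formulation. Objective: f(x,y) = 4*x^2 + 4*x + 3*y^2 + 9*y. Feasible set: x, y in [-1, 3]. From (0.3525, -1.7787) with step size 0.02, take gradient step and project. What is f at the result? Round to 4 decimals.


Step 1: Compute gradient at (0.3525, -1.7787).
grad_x = 2*4*0.3525 + 4 = 6.82
grad_y = 2*3*-1.7787 + 9 = -1.6722
Step 2: Gradient step.
x_raw = 0.3525 - 0.02*6.82 = 0.2161
y_raw = -1.7787 - 0.02*-1.6722 = -1.7453
Step 3: Project onto [-1, 3].
x_proj = clip(0.2161) = 0.2161
y_proj = clip(-1.7453) = -1.0
Step 4: Evaluate f.
f(0.2161, -1.0) = -4.9488


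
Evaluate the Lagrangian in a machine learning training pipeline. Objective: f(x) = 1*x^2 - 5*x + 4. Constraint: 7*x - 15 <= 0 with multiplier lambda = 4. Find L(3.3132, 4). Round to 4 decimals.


Step 1: Evaluate f(x).
f(3.3132) = 1*3.3132^2 - 5*3.3132 + 4 = -1.5887
Step 2: Evaluate g(x).
g(3.3132) = 7*3.3132 - 15 = 8.1924
Step 3: Compute Lagrangian.
L = -1.5887 + 4*8.1924 = 31.1809


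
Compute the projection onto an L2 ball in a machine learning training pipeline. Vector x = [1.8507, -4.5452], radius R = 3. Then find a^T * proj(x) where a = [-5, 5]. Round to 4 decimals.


Step 1: Compute ||x|| (intermediates to 6 decimals).
||x|| = sqrt(1.8507^2 + (-4.5452)^2) = 4.907538
Step 2: Project.
Since ||x|| > R, scale = R/||x|| = 3/4.907538 = 0.611304, proj(x) = scale * x
proj(x) = [1.13134, -2.778499]
Step 3: Dot product.
a^T * proj(x) = -5*1.13134 + 5*(-2.778499) = -19.5492


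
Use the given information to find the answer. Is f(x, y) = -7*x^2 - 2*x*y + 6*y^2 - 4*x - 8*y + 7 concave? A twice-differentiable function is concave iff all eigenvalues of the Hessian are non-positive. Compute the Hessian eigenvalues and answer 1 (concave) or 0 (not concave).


The Hessian of f(x,y) = -7*x^2 - 2*x*y + 6*y^2 - 4*x - 8*y + 7 is:
H = [[-14, -2], [-2, 12]]
Trace = -14 + 12 = -2
Determinant = -14*12 - (-2)^2 = -172
Discriminant = (-2)^2 - 4*-172 = 692.0
Eigenvalues: lambda_1 = -14.1529, lambda_2 = 12.1529
The function is not concave.

0


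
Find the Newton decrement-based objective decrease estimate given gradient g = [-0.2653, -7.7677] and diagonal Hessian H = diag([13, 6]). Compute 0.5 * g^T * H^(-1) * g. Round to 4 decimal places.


Step 1: H is diagonal, so H^(-1) * g = [-0.0204, -1.2946].
Step 2: g^T H^(-1) g = sum_i g_i^2 / H_ii
  = (-0.2653)^2/13 + (-7.7677)^2/6
  = 0.0054 + 10.0562 = 10.0616
Step 3: Objective decrease = 0.5 * g^T H^(-1) g = 5.0308


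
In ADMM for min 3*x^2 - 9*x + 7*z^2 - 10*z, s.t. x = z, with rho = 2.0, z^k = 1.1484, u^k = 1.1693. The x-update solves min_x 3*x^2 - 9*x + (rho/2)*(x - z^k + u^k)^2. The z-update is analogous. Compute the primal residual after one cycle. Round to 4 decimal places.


ADMM iteration with rho = 2.0, z^k = 1.1484, u^k = 1.1693
Step 1: x-update.
Minimize 3*x^2 - 9*x + (2.0/2)*(x - 1.1484 + 1.1693)^2
FOC: (2*3 + 2.0)*x = 9 + 2.0*(1.1484 - 1.1693)
x^{k+1} = 1.1198
Step 2: z-update.
Minimize 7*z^2 - 10*z + (2.0/2)*(1.1198 - z + 1.1693)^2
FOC: (2*7 + 2.0)*z = 10 + 2.0*(1.1198 + 1.1693)
z^{k+1} = 0.9111
Step 3: u-update.
u^{k+1} = 1.1693 + 1.1198 - 0.9111 = 1.3779
Step 4: Primal residual = |1.1198 - 0.9111| = 0.2086


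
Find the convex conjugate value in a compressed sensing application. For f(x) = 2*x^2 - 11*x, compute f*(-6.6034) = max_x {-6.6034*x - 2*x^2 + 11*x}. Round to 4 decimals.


f*(y) = sup_x {y*x - a*x^2 - b*x} = sup_x {(y-b)*x - a*x^2}
FOC: (y - b) - 2a*x = 0 => x* = (y - b)/(2a)
x* = (-6.6034 + 11)/(2*2) = 1.0992
f*(-6.6034) = (y-b)^2/(4a) = (-6.6034 + 11)^2/(4*2)
= 19.3301/8 = 2.4163


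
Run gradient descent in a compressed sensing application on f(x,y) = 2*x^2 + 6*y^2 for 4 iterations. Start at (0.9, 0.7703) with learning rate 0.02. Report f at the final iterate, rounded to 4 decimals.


Gradient descent on f(x,y) = 2*x^2 + 6*y^2.
Starting point: (0.9, 0.7703), alpha = 0.02
Step 1: grad_x = 2*2*0.9 = 3.6, grad_y = 2*6*0.7703 = 9.2436
  x_1 = 0.9 - 0.02*3.6 = 0.828
  y_1 = 0.7703 - 0.02*9.2436 = 0.5854
Step 2: grad_x = 2*2*0.828 = 3.312, grad_y = 2*6*0.5854 = 7.0251
  x_2 = 0.828 - 0.02*3.312 = 0.7618
  y_2 = 0.5854 - 0.02*7.0251 = 0.4449
Step 3: grad_x = 2*2*0.7618 = 3.047, grad_y = 2*6*0.4449 = 5.3391
  x_3 = 0.7618 - 0.02*3.047 = 0.7008
  y_3 = 0.4449 - 0.02*5.3391 = 0.3381
Step 4: grad_x = 2*2*0.7008 = 2.8033, grad_y = 2*6*0.3381 = 4.0577
  x_4 = 0.7008 - 0.02*2.8033 = 0.6448
  y_4 = 0.3381 - 0.02*4.0577 = 0.257
f(0.6448, 0.257) = 2*0.6448^2 + 6*0.257^2 = 1.2277


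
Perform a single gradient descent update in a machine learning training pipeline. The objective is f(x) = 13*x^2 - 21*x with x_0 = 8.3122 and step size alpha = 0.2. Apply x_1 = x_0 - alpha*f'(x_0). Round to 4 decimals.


We compute the gradient at x_0 and apply the update.
f'(x) = 26*x - 21
f'(8.3122) = 26*8.3122 - 21 = 195.1172
x_1 = 8.3122 - 0.2*195.1172 = -30.7112


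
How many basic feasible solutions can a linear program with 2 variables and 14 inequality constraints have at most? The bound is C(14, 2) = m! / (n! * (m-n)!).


Each vertex corresponds to some choice of n active constraints out of m, so the number of vertices is at most C(m, n) = m! / (n!(m-n)!).
m = 14, n = 2
Numerator: 14 * 13
Denominator: 2! = 2
C(14, 2) = 91


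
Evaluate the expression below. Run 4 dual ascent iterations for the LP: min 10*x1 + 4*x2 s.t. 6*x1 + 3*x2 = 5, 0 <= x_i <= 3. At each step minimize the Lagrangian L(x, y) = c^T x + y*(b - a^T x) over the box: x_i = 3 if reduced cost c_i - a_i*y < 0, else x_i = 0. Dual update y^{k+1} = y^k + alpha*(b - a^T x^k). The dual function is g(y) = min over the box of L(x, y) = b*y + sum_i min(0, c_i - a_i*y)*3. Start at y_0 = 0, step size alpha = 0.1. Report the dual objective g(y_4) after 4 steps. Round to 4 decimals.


Dual ascent for LP: min 10*x1 + 4*x2, 6*x1 + 3*x2 = 5, 0 <= x_i <= 3
Step 1: y^k = 0.0, reduced costs: (10.0, 4.0)
  x^k = (0.0, 0.0), subgradient = b - a^T x = 5.0
  y^{k+1} = 0.0 + 0.1*5.0 = 0.5
Step 2: y^k = 0.5, reduced costs: (7.0, 2.5)
  x^k = (0.0, 0.0), subgradient = b - a^T x = 5.0
  y^{k+1} = 0.5 + 0.1*5.0 = 1.0
Step 3: y^k = 1.0, reduced costs: (4.0, 1.0)
  x^k = (0.0, 0.0), subgradient = b - a^T x = 5.0
  y^{k+1} = 1.0 + 0.1*5.0 = 1.5
Step 4: y^k = 1.5, reduced costs: (1.0, -0.5)
  x^k = (0.0, 3.0), subgradient = b - a^T x = -4.0
  y^{k+1} = 1.5 + 0.1*-4.0 = 1.1
Dual objective at y_4 = 1.1: reduced costs (3.4, 0.7), box minimizer x = (0.0, 0.0)
g(y_4) = b*y + (c1 - a1*y)*x1 + (c2 - a2*y)*x2 = 5*1.1 + 3.4*0.0 + 0.7*0.0 = 5.5 + 0.0 + 0.0 = 5.5


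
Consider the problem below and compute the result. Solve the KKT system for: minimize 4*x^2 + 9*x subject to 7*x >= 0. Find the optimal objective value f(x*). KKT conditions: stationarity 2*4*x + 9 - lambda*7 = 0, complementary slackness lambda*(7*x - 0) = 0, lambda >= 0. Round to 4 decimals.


Step 1: Try lambda = 0 (constraint inactive).
x_unc = -9/(2*4) = -1.125
Check: 7*-1.125 = -7.875 < 0 -- violated!
Step 2: Constraint must be active: 7*x = 0
x* = 0/7 = 0.0
lambda = (2*4*0.0 + 9)/7 = 1.2857
Step 3: Compute optimal value.
f(x*) = 4*0.0^2 + 9*0.0 = 0.0


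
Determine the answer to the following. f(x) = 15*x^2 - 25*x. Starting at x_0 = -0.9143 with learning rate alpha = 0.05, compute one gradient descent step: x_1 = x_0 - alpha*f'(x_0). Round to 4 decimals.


We compute the gradient at x_0 and apply the update.
f'(x) = 30*x - 25
f'(-0.9143) = 30*-0.9143 - 25 = -52.429
x_1 = -0.9143 - 0.05*-52.429 = 1.7072


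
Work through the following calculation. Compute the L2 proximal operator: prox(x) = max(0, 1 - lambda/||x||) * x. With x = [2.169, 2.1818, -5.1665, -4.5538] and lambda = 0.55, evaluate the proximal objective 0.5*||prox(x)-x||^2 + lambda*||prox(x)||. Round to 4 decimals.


Step 1: Compute ||x||.
||x|| = 7.5429
Step 2: Compute scaling factor.
scale = max(0, 1 - 0.55/7.5429) = 0.9271
Step 3: prox(x) = [2.0108, 2.0227, -4.7898, -4.2218]
||prox(x)|| = 6.9929
Step 4: Proximal objective.
0.5*||prox-x||^2 = 0.1513
lambda*||prox|| = 3.8461
Total = 3.9973


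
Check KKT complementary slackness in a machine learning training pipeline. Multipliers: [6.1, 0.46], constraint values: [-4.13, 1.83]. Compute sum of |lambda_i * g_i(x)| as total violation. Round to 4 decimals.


KKT complementary slackness check:
lambda_1 * g_1 = 6.1 * -4.13 = -25.193
lambda_2 * g_2 = 0.46 * 1.83 = 0.8418
Total violation = 25.193 + 0.8418 = 26.0348


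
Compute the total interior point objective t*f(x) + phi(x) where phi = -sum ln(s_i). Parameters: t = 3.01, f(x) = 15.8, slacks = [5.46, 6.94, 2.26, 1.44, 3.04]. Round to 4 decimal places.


Step 1: Compute log-barrier.
ln values: [1.6974, 1.9373, 0.8154, 0.3646, 1.1119]
phi = -(1.6974 + 1.9373 + 0.8154 + 0.3646 + 1.1119) = -5.9266
Step 2: Compute augmented objective.
t*f(x) = 3.01*15.8 = 47.558
Total = 47.558 - 5.9266 = 41.6314


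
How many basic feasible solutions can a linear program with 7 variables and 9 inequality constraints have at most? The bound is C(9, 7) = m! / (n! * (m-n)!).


Each vertex corresponds to some choice of n active constraints out of m, so the number of vertices is at most C(m, n) = m! / (n!(m-n)!).
m = 9, n = 7
Numerator: 9 * 8 * 7 * 6 * 5 * 4 * 3
Denominator: 7! = 5040
C(9, 7) = 36


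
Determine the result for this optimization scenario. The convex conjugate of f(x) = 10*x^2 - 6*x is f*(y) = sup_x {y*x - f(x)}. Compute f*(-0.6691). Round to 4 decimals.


f*(y) = sup_x {y*x - a*x^2 - b*x} = sup_x {(y-b)*x - a*x^2}
FOC: (y - b) - 2a*x = 0 => x* = (y - b)/(2a)
x* = (-0.6691 + 6)/(2*10) = 0.2665
f*(-0.6691) = (y-b)^2/(4a) = (-0.6691 + 6)^2/(4*10)
= 28.4185/40 = 0.7105


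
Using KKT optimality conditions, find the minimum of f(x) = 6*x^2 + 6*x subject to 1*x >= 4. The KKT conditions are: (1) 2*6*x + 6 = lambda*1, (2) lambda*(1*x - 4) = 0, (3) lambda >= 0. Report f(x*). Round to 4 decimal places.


Step 1: Try lambda = 0 (constraint inactive).
x_unc = -6/(2*6) = -0.5
Check: 1*-0.5 = -0.5 < 4 -- violated!
Step 2: Constraint must be active: 1*x = 4
x* = 4/1 = 4.0
lambda = (2*6*4.0 + 6)/1 = 54.0
Step 3: Compute optimal value.
f(x*) = 6*4.0^2 + 6*4.0 = 120.0


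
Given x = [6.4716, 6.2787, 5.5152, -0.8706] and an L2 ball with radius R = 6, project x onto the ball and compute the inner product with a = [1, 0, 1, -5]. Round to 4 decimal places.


Step 1: Compute ||x|| (intermediates to 6 decimals).
||x|| = sqrt(6.4716^2 + 6.2787^2 + 5.5152^2 + (-0.8706)^2) = 10.605614
Step 2: Project.
Since ||x|| > R, scale = R/||x|| = 6/10.605614 = 0.565738, proj(x) = scale * x
proj(x) = [3.66123, 3.552099, 3.120158, -0.492532]
Step 3: Dot product.
a^T * proj(x) = 1*3.66123 + 0*3.552099 + 1*3.120158 - 5*(-0.492532) = 9.244


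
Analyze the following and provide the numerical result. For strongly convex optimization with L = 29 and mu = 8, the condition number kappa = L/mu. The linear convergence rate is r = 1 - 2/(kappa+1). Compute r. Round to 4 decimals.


Step 1: Compute the condition number.
kappa = L/mu = 29/8 = 3.625
Step 2: Compute the convergence rate.
r = 1 - 2/(kappa + 1) = 1 - 2*mu/(L + mu) = (L - mu)/(L + mu) = 21/37 = 0.5676


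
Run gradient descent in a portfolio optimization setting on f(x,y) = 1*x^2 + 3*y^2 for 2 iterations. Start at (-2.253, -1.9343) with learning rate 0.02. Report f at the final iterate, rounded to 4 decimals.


Gradient descent on f(x,y) = 1*x^2 + 3*y^2.
Starting point: (-2.253, -1.9343), alpha = 0.02
Step 1: grad_x = 2*1*-2.253 = -4.506, grad_y = 2*3*-1.9343 = -11.6058
  x_1 = -2.253 - 0.02*-4.506 = -2.1629
  y_1 = -1.9343 - 0.02*-11.6058 = -1.7022
Step 2: grad_x = 2*1*-2.1629 = -4.3258, grad_y = 2*3*-1.7022 = -10.2131
  x_2 = -2.1629 - 0.02*-4.3258 = -2.0764
  y_2 = -1.7022 - 0.02*-10.2131 = -1.4979
f(-2.0764, -1.4979) = 1*(-2.0764)^2 + 3*(-1.4979)^2 = 11.0426


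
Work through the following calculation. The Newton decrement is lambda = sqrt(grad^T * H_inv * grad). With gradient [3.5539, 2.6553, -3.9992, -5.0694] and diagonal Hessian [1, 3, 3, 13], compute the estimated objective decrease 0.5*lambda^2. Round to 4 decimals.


Step 1: H is diagonal, so H^(-1) * g = [3.5539, 0.8851, -1.3331, -0.39].
Step 2: g^T H^(-1) g = sum_i g_i^2 / H_ii
  = (3.5539)^2/1 + (2.6553)^2/3 + (-3.9992)^2/3 + (-5.0694)^2/13
  = 12.6302 + 2.3502 + 5.3312 + 1.9768 = 22.2884
Step 3: Objective decrease = 0.5 * g^T H^(-1) g = 11.1442


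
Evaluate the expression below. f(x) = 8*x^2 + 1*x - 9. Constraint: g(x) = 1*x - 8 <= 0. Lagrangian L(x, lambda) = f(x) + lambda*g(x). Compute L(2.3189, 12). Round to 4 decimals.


Step 1: Evaluate f(x).
f(2.3189) = 8*2.3189^2 + 1*2.3189 - 9 = 36.3373
Step 2: Evaluate g(x).
g(2.3189) = 1*2.3189 - 8 = -5.6811
Step 3: Compute Lagrangian.
L = 36.3373 + 12*-5.6811 = -31.8359


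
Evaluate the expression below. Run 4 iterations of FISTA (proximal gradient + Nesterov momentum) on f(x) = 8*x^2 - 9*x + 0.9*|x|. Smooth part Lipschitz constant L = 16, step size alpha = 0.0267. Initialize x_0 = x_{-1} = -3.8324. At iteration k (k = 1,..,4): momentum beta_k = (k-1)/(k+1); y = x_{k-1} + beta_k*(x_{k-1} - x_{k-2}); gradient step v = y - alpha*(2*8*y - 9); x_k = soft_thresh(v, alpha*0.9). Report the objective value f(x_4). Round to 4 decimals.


FISTA on f(x) = 8*x^2 - 9*x + 0.9*|x|
L = 16, alpha = 0.0267
Iteration 1: beta = 0.0, y = -3.8324 + 0.0*(-3.8324 + 3.8324) = -3.8324
  grad(y) = -70.3184, v = y - alpha*grad = -1.9549
  prox(v) = soft_thresh(-1.9549, 0.024) = -1.9309
Iteration 2: beta = 0.3333, y = -1.9309 + 0.3333*(-1.9309 + 3.8324) = -1.297
  grad(y) = -29.7524, v = y - alpha*grad = -0.5026
  prox(v) = soft_thresh(-0.5026, 0.024) = -0.4786
Iteration 3: beta = 0.5, y = -0.4786 + 0.5*(-0.4786 + 1.9309) = 0.2475
  grad(y) = -5.0396, v = y - alpha*grad = 0.3821
  prox(v) = soft_thresh(0.3821, 0.024) = 0.3581
Iteration 4: beta = 0.6, y = 0.3581 + 0.6*(0.3581 + 0.4786) = 0.86
  grad(y) = 4.7608, v = y - alpha*grad = 0.7329
  prox(v) = soft_thresh(0.7329, 0.024) = 0.7089
f(x_4) = 8*0.7089^2 - 9*0.7089 + 0.9*|0.7089| = -1.7218


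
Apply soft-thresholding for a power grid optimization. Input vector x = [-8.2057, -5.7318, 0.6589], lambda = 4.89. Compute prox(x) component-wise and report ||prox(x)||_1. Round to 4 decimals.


Soft-thresholding with lambda = 4.89:
prox(-8.2057) = sign(-8.2057)*max(|-8.2057| - 4.89, 0) = -3.3157
prox(-5.7318) = sign(-5.7318)*max(|-5.7318| - 4.89, 0) = -0.8418
prox(0.6589) = sign(0.6589)*max(|0.6589| - 4.89, 0) = 0.0
prox(x) = [-3.3157, -0.8418, 0.0]
||prox(x)||_1 = 3.3157 + 0.8418 + 0.0 = 4.1575


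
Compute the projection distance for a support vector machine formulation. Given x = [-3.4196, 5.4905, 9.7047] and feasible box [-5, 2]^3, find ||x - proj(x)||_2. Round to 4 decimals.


Project each component onto [-5, 2].
clip(-3.4196) = -3.4196, clip(5.4905) = 2.0, clip(9.7047) = 2.0
Projection = [-3.4196, 2.0, 2.0]
Squared diffs: [0.0, 12.1836, 59.3624]
Distance = sqrt(71.546) = 8.4585


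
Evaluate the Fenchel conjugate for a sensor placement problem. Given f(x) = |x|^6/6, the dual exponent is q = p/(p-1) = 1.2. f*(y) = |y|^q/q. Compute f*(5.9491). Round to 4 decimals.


The conjugate exponent q satisfies 1/p + 1/q = 1.
p = 6, so q = 6/(6 - 1) = 1.2
|y|^q = 5.9491^1.2 = 8.4985
f*(5.9491) = 8.4985 / 1.2 = 7.0821


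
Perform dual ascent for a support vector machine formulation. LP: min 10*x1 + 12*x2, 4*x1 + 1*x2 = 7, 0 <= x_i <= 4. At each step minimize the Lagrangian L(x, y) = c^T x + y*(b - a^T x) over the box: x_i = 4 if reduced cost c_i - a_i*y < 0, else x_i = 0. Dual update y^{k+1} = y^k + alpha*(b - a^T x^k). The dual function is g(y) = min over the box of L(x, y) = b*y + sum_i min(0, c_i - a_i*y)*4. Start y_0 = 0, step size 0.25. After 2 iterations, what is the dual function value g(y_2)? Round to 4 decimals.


Dual ascent for LP: min 10*x1 + 12*x2, 4*x1 + 1*x2 = 7, 0 <= x_i <= 4
Step 1: y^k = 0.0, reduced costs: (10.0, 12.0)
  x^k = (0.0, 0.0), subgradient = b - a^T x = 7.0
  y^{k+1} = 0.0 + 0.25*7.0 = 1.75
Step 2: y^k = 1.75, reduced costs: (3.0, 10.25)
  x^k = (0.0, 0.0), subgradient = b - a^T x = 7.0
  y^{k+1} = 1.75 + 0.25*7.0 = 3.5
Dual objective at y_2 = 3.5: reduced costs (-4.0, 8.5), box minimizer x = (4.0, 0.0)
g(y_2) = b*y + (c1 - a1*y)*x1 + (c2 - a2*y)*x2 = 7*3.5 + (-4.0)*4.0 + 8.5*0.0 = 24.5 - 16.0 + 0.0 = 8.5


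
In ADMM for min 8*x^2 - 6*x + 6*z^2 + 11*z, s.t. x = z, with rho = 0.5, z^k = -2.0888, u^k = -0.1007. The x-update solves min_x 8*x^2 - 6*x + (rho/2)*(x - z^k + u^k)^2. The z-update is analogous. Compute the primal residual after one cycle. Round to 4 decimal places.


ADMM iteration with rho = 0.5, z^k = -2.0888, u^k = -0.1007
Step 1: x-update.
Minimize 8*x^2 - 6*x + (0.5/2)*(x + 2.0888 - 0.1007)^2
FOC: (2*8 + 0.5)*x = 6 + 0.5*(-2.0888 + 0.1007)
x^{k+1} = 0.3034
Step 2: z-update.
Minimize 6*z^2 + 11*z + (0.5/2)*(0.3034 - z - 0.1007)^2
FOC: (2*6 + 0.5)*z = -11 + 0.5*(0.3034 - 0.1007)
z^{k+1} = -0.8719
Step 3: u-update.
u^{k+1} = -0.1007 + 0.3034 + 0.8719 = 1.0746
Step 4: Primal residual = |0.3034 + 0.8719| = 1.1753


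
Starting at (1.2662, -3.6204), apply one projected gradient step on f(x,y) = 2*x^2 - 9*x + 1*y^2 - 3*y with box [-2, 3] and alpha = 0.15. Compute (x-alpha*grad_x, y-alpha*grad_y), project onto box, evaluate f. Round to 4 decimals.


Step 1: Compute gradient at (1.2662, -3.6204).
grad_x = 2*2*1.2662 - 9 = -3.9352
grad_y = 2*1*-3.6204 - 3 = -10.2408
Step 2: Gradient step.
x_raw = 1.2662 - 0.15*-3.9352 = 1.8565
y_raw = -3.6204 - 0.15*-10.2408 = -2.0843
Step 3: Project onto [-2, 3].
x_proj = clip(1.8565) = 1.8565
y_proj = clip(-2.0843) = -2.0
Step 4: Evaluate f.
f(1.8565, -2.0) = 0.1847


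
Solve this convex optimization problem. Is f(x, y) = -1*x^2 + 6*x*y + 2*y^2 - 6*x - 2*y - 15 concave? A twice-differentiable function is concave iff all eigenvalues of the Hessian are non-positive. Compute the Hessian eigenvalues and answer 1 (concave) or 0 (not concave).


The Hessian of f(x,y) = -1*x^2 + 6*x*y + 2*y^2 - 6*x - 2*y - 15 is:
H = [[-2, 6], [6, 4]]
Trace = -2 + 4 = 2
Determinant = -2*4 - (6)^2 = -44
Discriminant = (2)^2 - 4*-44 = 180.0
Eigenvalues: lambda_1 = -5.7082, lambda_2 = 7.7082
The function is not concave.

0


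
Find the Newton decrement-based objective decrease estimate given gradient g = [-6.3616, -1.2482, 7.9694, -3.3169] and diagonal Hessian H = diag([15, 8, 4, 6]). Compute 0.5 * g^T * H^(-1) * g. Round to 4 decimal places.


Step 1: H is diagonal, so H^(-1) * g = [-0.4241, -0.156, 1.9924, -0.5528].
Step 2: g^T H^(-1) g = sum_i g_i^2 / H_ii
  = (-6.3616)^2/15 + (-1.2482)^2/8 + (7.9694)^2/4 + (-3.3169)^2/6
  = 2.698 + 0.1948 + 15.8778 + 1.8336 = 20.6042
Step 3: Objective decrease = 0.5 * g^T H^(-1) g = 10.3021


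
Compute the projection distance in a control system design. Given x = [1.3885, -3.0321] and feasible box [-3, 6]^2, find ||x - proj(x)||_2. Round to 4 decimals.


Project each component onto [-3, 6].
clip(1.3885) = 1.3885, clip(-3.0321) = -3.0
Projection = [1.3885, -3.0]
Squared diffs: [0.0, 0.001]
Distance = sqrt(0.001) = 0.0321


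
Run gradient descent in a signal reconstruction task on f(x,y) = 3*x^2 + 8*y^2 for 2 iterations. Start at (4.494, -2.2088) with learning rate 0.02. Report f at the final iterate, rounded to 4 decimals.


Gradient descent on f(x,y) = 3*x^2 + 8*y^2.
Starting point: (4.494, -2.2088), alpha = 0.02
Step 1: grad_x = 2*3*4.494 = 26.964, grad_y = 2*8*-2.2088 = -35.3408
  x_1 = 4.494 - 0.02*26.964 = 3.9547
  y_1 = -2.2088 - 0.02*-35.3408 = -1.502
Step 2: grad_x = 2*3*3.9547 = 23.7283, grad_y = 2*8*-1.502 = -24.0317
  x_2 = 3.9547 - 0.02*23.7283 = 3.4802
  y_2 = -1.502 - 0.02*-24.0317 = -1.0213
f(3.4802, -1.0213) = 3*3.4802^2 + 8*(-1.0213)^2 = 44.6796


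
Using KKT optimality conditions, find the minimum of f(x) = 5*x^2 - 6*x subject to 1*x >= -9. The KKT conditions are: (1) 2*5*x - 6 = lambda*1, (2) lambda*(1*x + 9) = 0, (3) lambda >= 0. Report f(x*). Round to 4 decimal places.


Step 1: Try lambda = 0 (constraint inactive).
Stationarity: 2*5*x - 6 = 0
x* = 6/(2*5) = 0.6
Check constraint: 1*0.6 = 0.6 >= -9 -- satisfied.
Step 2: Compute optimal value.
f(x*) = 5*0.6^2 - 6*0.6 = -1.8


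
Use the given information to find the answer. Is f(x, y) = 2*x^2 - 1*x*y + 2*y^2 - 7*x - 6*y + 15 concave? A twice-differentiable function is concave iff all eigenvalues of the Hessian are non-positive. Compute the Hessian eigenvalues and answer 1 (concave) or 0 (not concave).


The Hessian of f(x,y) = 2*x^2 - 1*x*y + 2*y^2 - 7*x - 6*y + 15 is:
H = [[4, -1], [-1, 4]]
Trace = 4 + 4 = 8
Determinant = 4*4 - (-1)^2 = 15
Discriminant = (8)^2 - 4*15 = 4.0
Eigenvalues: lambda_1 = 3.0, lambda_2 = 5.0
The function is not concave.

0


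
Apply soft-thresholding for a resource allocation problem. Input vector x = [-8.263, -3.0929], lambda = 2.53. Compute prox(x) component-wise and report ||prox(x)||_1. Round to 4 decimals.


Soft-thresholding with lambda = 2.53:
prox(-8.263) = sign(-8.263)*max(|-8.263| - 2.53, 0) = -5.733
prox(-3.0929) = sign(-3.0929)*max(|-3.0929| - 2.53, 0) = -0.5629
prox(x) = [-5.733, -0.5629]
||prox(x)||_1 = 5.733 + 0.5629 = 6.2959


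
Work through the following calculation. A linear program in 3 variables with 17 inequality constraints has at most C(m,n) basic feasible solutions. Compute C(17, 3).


Each vertex corresponds to some choice of n active constraints out of m, so the number of vertices is at most C(m, n) = m! / (n!(m-n)!).
m = 17, n = 3
Numerator: 17 * 16 * 15
Denominator: 3! = 6
C(17, 3) = 680
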